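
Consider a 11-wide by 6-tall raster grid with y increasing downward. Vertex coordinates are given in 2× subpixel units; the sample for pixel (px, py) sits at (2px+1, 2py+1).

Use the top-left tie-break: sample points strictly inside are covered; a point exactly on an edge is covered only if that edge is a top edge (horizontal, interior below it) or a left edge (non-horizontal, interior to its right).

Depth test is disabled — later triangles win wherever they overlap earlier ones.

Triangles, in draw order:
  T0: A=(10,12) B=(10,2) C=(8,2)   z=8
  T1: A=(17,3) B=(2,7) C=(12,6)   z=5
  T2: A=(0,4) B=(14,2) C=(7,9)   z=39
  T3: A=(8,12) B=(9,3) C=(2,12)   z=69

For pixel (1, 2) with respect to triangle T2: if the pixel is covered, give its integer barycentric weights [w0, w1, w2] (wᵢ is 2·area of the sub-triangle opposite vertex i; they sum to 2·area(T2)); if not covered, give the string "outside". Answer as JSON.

T0:
  2·area = 20  (B↔C swapped to make it positive)
  edge (10, 12)→(8, 2): d=(-2,-10) top-left  bias=+0
  edge (8, 2)→(10, 2): d=(2,0) top-left  bias=+0
  edge (10, 2)→(10, 12): d=(0,10) right/bottom  bias=-1
    (4,1)@(9, 3): e=[8,2,10] → █
    (5,1)@(11, 3): e=[28,2,-10] → ·
    (4,2)@(9, 5): e=[4,6,10] → █
    (5,2)@(11, 5): e=[24,6,-10] → ·
    (4,3)@(9, 7): e=[0,10,10] → █  [on edge]
    (5,3)@(11, 7): e=[20,10,-10] → ·
    (4,4)@(9, 9): e=[-4,14,10] → ·
  covered (3 px):
    · · · · · · · · · · ·
    · · · · █ · · · · · ·
    · · · · █ · · · · · ·
    · · · · █ · · · · · ·
    · · · · · · · · · · ·
    · · · · · · · · · · ·
T1:
  2·area = 25  (B↔C swapped to make it positive)
  edge (17, 3)→(12, 6): d=(-5,3) right/bottom  bias=-1
  edge (12, 6)→(2, 7): d=(-10,1) right/bottom  bias=-1
  edge (2, 7)→(17, 3): d=(15,-4) top-left  bias=+0
    (8,1)@(17, 3): e=[0,25,0] → ·  [on edge]
    (5,2)@(11, 5): e=[8,11,6] → █
    (6,2)@(13, 5): e=[2,9,14] → █
    (7,2)@(15, 5): e=[-4,7,22] → ·
    (5,3)@(11, 7): e=[-2,-9,36] → ·
    (6,3)@(13, 7): e=[-8,-11,44] → ·
    (3,4)@(7, 9): e=[0,-25,50] → ·  [on edge]
  covered (2 px):
    · · · · · · · · · · ·
    · · · · · · · · · · ·
    · · · · · █ █ · · · ·
    · · · · · · · · · · ·
    · · · · · · · · · · ·
    · · · · · · · · · · ·
T2:
  2·area = 84
  edge (0, 4)→(14, 2): d=(14,-2) top-left  bias=+0
  edge (14, 2)→(7, 9): d=(-7,7) right/bottom  bias=-1
  edge (7, 9)→(0, 4): d=(-7,-5) top-left  bias=+0
    (7,0)@(15, 1): e=[-12,0,96] → ·  [on edge]
    (10,0)@(21, 1): e=[0,-42,126] → ·  [on edge]
    (3,1)@(7, 3): e=[0,42,42] → █  [on edge]
    (4,1)@(9, 3): e=[4,28,52] → █
    (5,1)@(11, 3): e=[8,14,62] → █
    (6,1)@(13, 3): e=[12,0,72] → ·  [on edge]
    (1,2)@(3, 5): e=[20,56,8] → █
    (2,2)@(5, 5): e=[24,42,18] → █
    (5,2)@(11, 5): e=[36,0,48] → ·  [on edge]
    (1,3)@(3, 7): e=[48,42,-6] → ·
    (2,3)@(5, 7): e=[52,28,4] → █
    (4,3)@(9, 7): e=[60,0,24] → ·  [on edge]
    (3,4)@(7, 9): e=[84,0,0] → ·  [on edge]
    (2,5)@(5, 11): e=[108,0,-24] → ·  [on edge]
  covered (9 px):
    · · · · · · · · · · ·
    · · · █ █ █ · · · · ·
    · █ █ █ █ · · · · · ·
    · · █ █ · · · · · · ·
    · · · · · · · · · · ·
    · · · · · · · · · · ·
T3:
  2·area = 54  (B↔C swapped to make it positive)
  edge (8, 12)→(2, 12): d=(-6,0) right/bottom  bias=-1
  edge (2, 12)→(9, 3): d=(7,-9) top-left  bias=+0
  edge (9, 3)→(8, 12): d=(-1,9) right/bottom  bias=-1
    (4,1)@(9, 3): e=[54,0,0] → ·  [on edge]
    (3,3)@(7, 7): e=[30,10,14] → █
    (4,3)@(9, 7): e=[30,28,-4] → ·
    (2,4)@(5, 9): e=[18,6,30] → █
    (4,4)@(9, 9): e=[18,42,-6] → ·
    (1,5)@(3, 11): e=[6,2,46] → █
    (4,5)@(9, 11): e=[6,56,-8] → ·
  covered (6 px):
    · · · · · · · · · · ·
    · · · · · · · · · · ·
    · · · · · · · · · · ·
    · · · █ · · · · · · ·
    · · █ █ · · · · · · ·
    · █ █ █ · · · · · · ·

Final: [56,8,20]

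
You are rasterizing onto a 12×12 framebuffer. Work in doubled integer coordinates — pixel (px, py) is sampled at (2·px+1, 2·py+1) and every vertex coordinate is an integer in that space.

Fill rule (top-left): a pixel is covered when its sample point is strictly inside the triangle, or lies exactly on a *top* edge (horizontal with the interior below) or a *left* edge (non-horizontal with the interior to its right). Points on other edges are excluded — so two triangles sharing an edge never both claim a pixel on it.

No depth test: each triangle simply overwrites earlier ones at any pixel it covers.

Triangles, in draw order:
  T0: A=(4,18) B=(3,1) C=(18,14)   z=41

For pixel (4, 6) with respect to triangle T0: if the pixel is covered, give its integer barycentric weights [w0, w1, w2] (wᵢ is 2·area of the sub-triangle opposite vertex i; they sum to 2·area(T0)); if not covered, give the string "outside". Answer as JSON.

T0:
  2·area = 242
  edge (4, 18)→(3, 1): d=(-1,-17) top-left  bias=+0
  edge (3, 1)→(18, 14): d=(15,13) right/bottom  bias=-1
  edge (18, 14)→(4, 18): d=(-14,4) right/bottom  bias=-1
    (1,0)@(3, 1): e=[0,0,242] → ·  [on edge]
    (2,1)@(5, 3): e=[32,4,206] → #
    (3,1)@(7, 3): e=[66,-22,198] → ·
    (2,2)@(5, 5): e=[30,34,178] → #
    (3,2)@(7, 5): e=[64,8,170] → #
    (4,2)@(9, 5): e=[98,-18,162] → ·
    (2,3)@(5, 7): e=[28,64,150] → #
    (4,3)@(9, 7): e=[96,12,134] → #
    (5,3)@(11, 7): e=[130,-14,126] → ·
    (2,4)@(5, 9): e=[26,94,122] → #
    (5,4)@(11, 9): e=[128,16,98] → #
    (6,4)@(13, 9): e=[162,-10,90] → ·
  covered (28 px):
    · · · · · · · · · · · ·
    · · # · · · · · · · · ·
    · · # # · · · · · · · ·
    · · # # # · · · · · · ·
    · · # # # # · · · · · ·
    · · # # # # # · · · · ·
    · · # # # # # # · · · ·
    · · # # # # # · · · · ·
    · · # # · · · · · · · ·
    · · · · · · · · · · · ·
    · · · · · · · · · · · ·
    · · · · · · · · · · · ·

Answer: [102,50,90]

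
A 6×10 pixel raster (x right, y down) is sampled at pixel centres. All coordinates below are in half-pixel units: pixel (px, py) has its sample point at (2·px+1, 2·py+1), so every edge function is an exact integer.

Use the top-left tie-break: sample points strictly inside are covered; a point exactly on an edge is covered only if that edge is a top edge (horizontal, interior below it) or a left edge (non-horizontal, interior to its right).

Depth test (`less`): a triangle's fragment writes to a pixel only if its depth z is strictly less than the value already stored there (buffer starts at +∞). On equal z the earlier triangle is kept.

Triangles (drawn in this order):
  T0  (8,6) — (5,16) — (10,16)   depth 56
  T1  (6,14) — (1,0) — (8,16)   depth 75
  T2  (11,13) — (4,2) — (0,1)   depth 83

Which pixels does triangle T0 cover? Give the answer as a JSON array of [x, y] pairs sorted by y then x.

T0:
  2·area = 50  (B↔C swapped to make it positive)
  edge (8, 6)→(10, 16): d=(2,10) right/bottom  bias=-1
  edge (10, 16)→(5, 16): d=(-5,0) right/bottom  bias=-1
  edge (5, 16)→(8, 6): d=(3,-10) top-left  bias=+0
    (3,0)@(7, 1): e=[0,75,-25] → ·  [on edge]
    (3,5)@(7, 11): e=[20,25,5] → #
    (4,5)@(9, 11): e=[0,25,25] → ·  [on edge]
    (3,6)@(7, 13): e=[24,15,11] → #
    (4,6)@(9, 13): e=[4,15,31] → #
    (5,6)@(11, 13): e=[-16,15,51] → ·
    (3,7)@(7, 15): e=[28,5,17] → #
    (5,7)@(11, 15): e=[-12,5,57] → ·
    (3,8)@(7, 17): e=[32,-5,23] → ·
    (4,8)@(9, 17): e=[12,-5,43] → ·
  covered (5 px):
    · · · · · ·
    · · · · · ·
    · · · · · ·
    · · · · · ·
    · · · · · ·
    · · · # · ·
    · · · # # ·
    · · · # # ·
    · · · · · ·
    · · · · · ·
T1:
  2·area = 18
  edge (6, 14)→(1, 0): d=(-5,-14) top-left  bias=+0
  edge (1, 0)→(8, 16): d=(7,16) right/bottom  bias=-1
  edge (8, 16)→(6, 14): d=(-2,-2) top-left  bias=+0
    (1,2)@(3, 5): e=[3,3,12] → #
    (2,2)@(5, 5): e=[31,-29,16] → ·
    (1,3)@(3, 7): e=[-7,17,8] → ·
    (0,4)@(1, 9): e=[-45,63,0] → ·  [on edge]
    (1,5)@(3, 11): e=[-27,45,0] → ·  [on edge]
    (2,5)@(5, 11): e=[1,13,4] → #
    (3,5)@(7, 11): e=[29,-19,8] → ·
    (2,6)@(5, 13): e=[-9,27,0] → ·  [on edge]
    (3,7)@(7, 15): e=[9,9,0] → #  [on edge]
    (4,7)@(9, 15): e=[37,-23,4] → ·
    (3,8)@(7, 17): e=[-1,23,-4] → ·
    (4,8)@(9, 17): e=[27,-9,0] → ·  [on edge]
    (5,9)@(11, 19): e=[45,-27,0] → ·  [on edge]
  covered (3 px):
    · · · · · ·
    · · · · · ·
    · # · · · ·
    · · · · · ·
    · · · · · ·
    · · # · · ·
    · · · · · ·
    · · · # · ·
    · · · · · ·
    · · · · · ·
T2:
  2·area = 37  (B↔C swapped to make it positive)
  edge (11, 13)→(0, 1): d=(-11,-12) top-left  bias=+0
  edge (0, 1)→(4, 2): d=(4,1) right/bottom  bias=-1
  edge (4, 2)→(11, 13): d=(7,11) right/bottom  bias=-1
    (1,1)@(3, 3): e=[14,5,18] → #
    (2,1)@(5, 3): e=[38,3,-4] → ·
    (1,2)@(3, 5): e=[-8,13,32] → ·
    (2,2)@(5, 5): e=[16,11,10] → #
    (3,2)@(7, 5): e=[40,9,-12] → ·
    (2,3)@(5, 7): e=[-6,19,24] → ·
    (3,3)@(7, 7): e=[18,17,2] → #
    (4,3)@(9, 7): e=[42,15,-20] → ·
    (3,4)@(7, 9): e=[-4,25,16] → ·
    (5,6)@(11, 13): e=[0,37,0] → ·  [on edge]
  covered (3 px):
    · · · · · ·
    · # · · · ·
    · · # · · ·
    · · · # · ·
    · · · · · ·
    · · · · · ·
    · · · · · ·
    · · · · · ·
    · · · · · ·
    · · · · · ·

Result: [[3,5],[3,6],[4,6],[3,7],[4,7]]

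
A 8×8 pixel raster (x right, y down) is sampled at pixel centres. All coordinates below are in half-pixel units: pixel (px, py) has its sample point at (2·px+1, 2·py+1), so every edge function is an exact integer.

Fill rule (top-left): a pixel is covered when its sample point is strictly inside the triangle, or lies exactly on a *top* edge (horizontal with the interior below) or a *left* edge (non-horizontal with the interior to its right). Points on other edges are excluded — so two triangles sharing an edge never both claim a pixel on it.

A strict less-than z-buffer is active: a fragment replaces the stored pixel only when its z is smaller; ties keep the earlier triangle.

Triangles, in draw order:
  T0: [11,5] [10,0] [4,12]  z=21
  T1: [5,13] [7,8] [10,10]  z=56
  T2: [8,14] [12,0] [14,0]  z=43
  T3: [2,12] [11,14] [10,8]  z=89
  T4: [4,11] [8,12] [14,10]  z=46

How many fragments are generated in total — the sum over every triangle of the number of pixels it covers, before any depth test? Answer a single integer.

T0:
  2·area = 42  (B↔C swapped to make it positive)
  edge (11, 5)→(4, 12): d=(-7,7) right/bottom  bias=-1
  edge (4, 12)→(10, 0): d=(6,-12) top-left  bias=+0
  edge (10, 0)→(11, 5): d=(1,5) right/bottom  bias=-1
    (7,0)@(15, 1): e=[0,66,-24] → .  [on edge]
    (4,1)@(9, 3): e=[28,6,8] → X
    (5,1)@(11, 3): e=[14,30,-2] → .
    (6,1)@(13, 3): e=[0,54,-12] → .  [on edge]
    (4,2)@(9, 5): e=[14,18,10] → X
    (5,2)@(11, 5): e=[0,42,0] → .  [on edge]
    (3,3)@(7, 7): e=[14,6,22] → X
    (4,3)@(9, 7): e=[0,30,12] → .  [on edge]
    (3,4)@(7, 9): e=[0,18,24] → .  [on edge]
    (2,5)@(5, 11): e=[0,6,36] → .  [on edge]
    (1,6)@(3, 13): e=[0,-6,48] → .  [on edge]
    (0,7)@(1, 15): e=[0,-18,60] → .  [on edge]
    (6,7)@(13, 15): e=[-84,126,0] → .  [on edge]
  covered (3 px):
    . . . . . . . .
    . . . . X . . .
    . . . . X . . .
    . . . X . . . .
    . . . . . . . .
    . . . . . . . .
    . . . . . . . .
    . . . . . . . .
T1:
  2·area = 19
  edge (5, 13)→(7, 8): d=(2,-5) top-left  bias=+0
  edge (7, 8)→(10, 10): d=(3,2) right/bottom  bias=-1
  edge (10, 10)→(5, 13): d=(-5,3) right/bottom  bias=-1
    (4,1)@(9, 3): e=[0,-19,38] → .  [on edge]
    (7,3)@(15, 7): e=[38,-19,0] → .  [on edge]
    (3,4)@(7, 9): e=[2,3,14] → X
    (4,4)@(9, 9): e=[12,-1,8] → .
    (3,5)@(7, 11): e=[6,9,4] → X
    (4,5)@(9, 11): e=[16,5,-2] → .
    (2,6)@(5, 13): e=[0,19,0] → .  [on edge]
    (3,6)@(7, 13): e=[10,15,-6] → .
  covered (2 px):
    . . . . . . . .
    . . . . . . . .
    . . . . . . . .
    . . . . . . . .
    . . . X . . . .
    . . . X . . . .
    . . . . . . . .
    . . . . . . . .
T2:
  2·area = 28
  edge (8, 14)→(12, 0): d=(4,-14) top-left  bias=+0
  edge (12, 0)→(14, 0): d=(2,0) top-left  bias=+0
  edge (14, 0)→(8, 14): d=(-6,14) right/bottom  bias=-1
    (6,0)@(13, 1): e=[18,2,8] → X
    (7,0)@(15, 1): e=[46,2,-20] → .
    (6,1)@(13, 3): e=[26,6,-4] → .
    (5,2)@(11, 5): e=[6,10,12] → X
    (6,2)@(13, 5): e=[34,10,-16] → .
    (5,3)@(11, 7): e=[14,14,0] → .  [on edge]
    (4,5)@(9, 11): e=[2,22,4] → X
    (5,5)@(11, 11): e=[30,22,-24] → .
    (4,6)@(9, 13): e=[10,26,-8] → .
  covered (3 px):
    . . . . . . X .
    . . . . . . . .
    . . . . . X . .
    . . . . . . . .
    . . . . . . . .
    . . . . X . . .
    . . . . . . . .
    . . . . . . . .
T3:
  2·area = 52  (B↔C swapped to make it positive)
  edge (2, 12)→(10, 8): d=(8,-4) top-left  bias=+0
  edge (10, 8)→(11, 14): d=(1,6) right/bottom  bias=-1
  edge (11, 14)→(2, 12): d=(-9,-2) top-left  bias=+0
    (4,4)@(9, 9): e=[4,7,41] → X
    (5,4)@(11, 9): e=[12,-5,45] → .
    (2,5)@(5, 11): e=[4,33,15] → X
    (3,5)@(7, 11): e=[12,21,19] → X
    (5,5)@(11, 11): e=[28,-3,27] → .
    (2,6)@(5, 13): e=[20,35,-3] → .
    (3,6)@(7, 13): e=[28,23,1] → X
    (5,6)@(11, 13): e=[44,-1,9] → .
    (3,7)@(7, 15): e=[44,25,-17] → .
    (4,7)@(9, 15): e=[52,13,-13] → .
  covered (6 px):
    . . . . . . . .
    . . . . . . . .
    . . . . . . . .
    . . . . . . . .
    . . . . X . . .
    . . X X X . . .
    . . . X X . . .
    . . . . . . . .
T4:
  2·area = 14  (B↔C swapped to make it positive)
  edge (4, 11)→(14, 10): d=(10,-1) top-left  bias=+0
  edge (14, 10)→(8, 12): d=(-6,2) right/bottom  bias=-1
  edge (8, 12)→(4, 11): d=(-4,-1) top-left  bias=+0
    (2,5)@(5, 11): e=[1,12,1] → X
    (3,5)@(7, 11): e=[3,8,3] → X
    (4,5)@(9, 11): e=[5,4,5] → X
    (5,5)@(11, 11): e=[7,0,7] → .  [on edge]
    (2,6)@(5, 13): e=[21,0,-7] → .  [on edge]
    (3,6)@(7, 13): e=[23,-4,-5] → .
    (4,6)@(9, 13): e=[25,-8,-3] → .
  covered (3 px):
    . . . . . . . .
    . . . . . . . .
    . . . . . . . .
    . . . . . . . .
    . . . . . . . .
    . . X X X . . .
    . . . . . . . .
    . . . . . . . .

Final: 17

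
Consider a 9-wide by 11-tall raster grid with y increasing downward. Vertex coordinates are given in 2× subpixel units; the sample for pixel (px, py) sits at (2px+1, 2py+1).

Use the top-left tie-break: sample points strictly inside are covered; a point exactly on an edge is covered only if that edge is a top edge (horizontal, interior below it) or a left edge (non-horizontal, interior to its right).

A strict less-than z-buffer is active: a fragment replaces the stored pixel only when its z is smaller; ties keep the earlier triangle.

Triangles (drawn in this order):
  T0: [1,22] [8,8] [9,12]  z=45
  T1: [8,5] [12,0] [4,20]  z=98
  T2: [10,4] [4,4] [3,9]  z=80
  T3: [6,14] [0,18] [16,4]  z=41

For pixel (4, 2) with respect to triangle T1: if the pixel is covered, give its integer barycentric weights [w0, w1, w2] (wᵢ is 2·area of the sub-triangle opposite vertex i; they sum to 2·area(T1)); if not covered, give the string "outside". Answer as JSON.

T0:
  2·area = 42
  edge (1, 22)→(8, 8): d=(7,-14) top-left  bias=+0
  edge (8, 8)→(9, 12): d=(1,4) right/bottom  bias=-1
  edge (9, 12)→(1, 22): d=(-8,10) right/bottom  bias=-1
    (6,3)@(13, 7): e=[63,-21,0] → ·  [on edge]
    (3,5)@(7, 11): e=[7,7,28] → █
    (4,5)@(9, 11): e=[35,-1,8] → ·
    (3,6)@(7, 13): e=[21,9,12] → █
    (4,6)@(9, 13): e=[49,1,-8] → ·
    (2,7)@(5, 15): e=[7,19,16] → █
    (3,7)@(7, 15): e=[35,11,-4] → ·
    (2,8)@(5, 17): e=[21,21,0] → ·  [on edge]
    (1,9)@(3, 19): e=[7,31,4] → █
    (2,9)@(5, 19): e=[35,23,-16] → ·
    (1,10)@(3, 21): e=[21,33,-12] → ·
  covered (4 px):
    · · · · · · · · ·
    · · · · · · · · ·
    · · · · · · · · ·
    · · · · · · · · ·
    · · · · · · · · ·
    · · · █ · · · · ·
    · · · █ · · · · ·
    · · █ · · · · · ·
    · · · · · · · · ·
    · █ · · · · · · ·
    · · · · · · · · ·
T1:
  2·area = 40
  edge (8, 5)→(12, 0): d=(4,-5) top-left  bias=+0
  edge (12, 0)→(4, 20): d=(-8,20) right/bottom  bias=-1
  edge (4, 20)→(8, 5): d=(4,-15) top-left  bias=+0
    (4,2)@(9, 5): e=[5,20,15] → █
    (5,2)@(11, 5): e=[15,-20,45] → ·
    (4,3)@(9, 7): e=[13,4,23] → █
    (5,3)@(11, 7): e=[23,-36,53] → ·
    (3,4)@(7, 9): e=[11,28,1] → █
    (4,4)@(9, 9): e=[21,-12,31] → ·
    (3,5)@(7, 11): e=[19,12,9] → █
    (4,5)@(9, 11): e=[29,-28,39] → ·
    (3,6)@(7, 13): e=[27,-4,17] → ·
    (2,8)@(5, 17): e=[33,4,3] → █
    (3,8)@(7, 17): e=[43,-36,33] → ·
    (2,9)@(5, 19): e=[41,-12,11] → ·
  covered (5 px):
    · · · · · · · · ·
    · · · · · · · · ·
    · · · · █ · · · ·
    · · · · █ · · · ·
    · · · █ · · · · ·
    · · · █ · · · · ·
    · · · · · · · · ·
    · · · · · · · · ·
    · · █ · · · · · ·
    · · · · · · · · ·
    · · · · · · · · ·
T2:
  2·area = 30  (B↔C swapped to make it positive)
  edge (10, 4)→(3, 9): d=(-7,5) right/bottom  bias=-1
  edge (3, 9)→(4, 4): d=(1,-5) top-left  bias=+0
  edge (4, 4)→(10, 4): d=(6,0) top-left  bias=+0
    (2,2)@(5, 5): e=[18,6,6] → █
    (3,2)@(7, 5): e=[8,16,6] → █
    (4,2)@(9, 5): e=[-2,26,6] → ·
    (2,3)@(5, 7): e=[4,8,18] → █
    (3,3)@(7, 7): e=[-6,18,18] → ·
    (1,4)@(3, 9): e=[0,0,30] → ·  [on edge]
    (2,4)@(5, 9): e=[-10,10,30] → ·
    (0,9)@(1, 19): e=[-60,0,90] → ·  [on edge]
  covered (3 px):
    · · · · · · · · ·
    · · · · · · · · ·
    · · █ █ · · · · ·
    · · █ · · · · · ·
    · · · · · · · · ·
    · · · · · · · · ·
    · · · · · · · · ·
    · · · · · · · · ·
    · · · · · · · · ·
    · · · · · · · · ·
    · · · · · · · · ·
T3:
  2·area = 20
  edge (6, 14)→(0, 18): d=(-6,4) right/bottom  bias=-1
  edge (0, 18)→(16, 4): d=(16,-14) top-left  bias=+0
  edge (16, 4)→(6, 14): d=(-10,10) right/bottom  bias=-1
    (8,1)@(17, 3): e=[22,-2,0] → ·  [on edge]
    (7,2)@(15, 5): e=[18,2,0] → ·  [on edge]
    (6,3)@(13, 7): e=[14,6,0] → ·  [on edge]
    (5,4)@(11, 9): e=[10,10,0] → ·  [on edge]
    (4,5)@(9, 11): e=[6,14,0] → ·  [on edge]
    (3,6)@(7, 13): e=[2,18,0] → ·  [on edge]
    (2,7)@(5, 15): e=[-2,22,0] → ·  [on edge]
    (1,8)@(3, 17): e=[-6,26,0] → ·  [on edge]
    (0,9)@(1, 19): e=[-10,30,0] → ·  [on edge]
  covered (0 px):
    · · · · · · · · ·
    · · · · · · · · ·
    · · · · · · · · ·
    · · · · · · · · ·
    · · · · · · · · ·
    · · · · · · · · ·
    · · · · · · · · ·
    · · · · · · · · ·
    · · · · · · · · ·
    · · · · · · · · ·
    · · · · · · · · ·

Answer: [20,15,5]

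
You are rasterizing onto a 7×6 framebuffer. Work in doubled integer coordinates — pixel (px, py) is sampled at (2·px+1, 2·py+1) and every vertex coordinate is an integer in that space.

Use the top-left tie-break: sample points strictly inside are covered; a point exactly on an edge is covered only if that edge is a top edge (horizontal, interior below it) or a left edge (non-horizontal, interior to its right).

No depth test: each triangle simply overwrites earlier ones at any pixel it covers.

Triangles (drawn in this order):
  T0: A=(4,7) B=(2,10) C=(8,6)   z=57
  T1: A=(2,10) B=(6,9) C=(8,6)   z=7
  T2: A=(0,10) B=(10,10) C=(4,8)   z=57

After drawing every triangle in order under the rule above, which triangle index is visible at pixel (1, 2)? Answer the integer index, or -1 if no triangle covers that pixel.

T0:
  2·area = 10  (B↔C swapped to make it positive)
  edge (4, 7)→(8, 6): d=(4,-1) top-left  bias=+0
  edge (8, 6)→(2, 10): d=(-6,4) right/bottom  bias=-1
  edge (2, 10)→(4, 7): d=(2,-3) top-left  bias=+0
    (2,3)@(5, 7): e=[1,6,3] → #
    (3,3)@(7, 7): e=[3,-2,9] → ·
    (1,4)@(3, 9): e=[7,2,1] → #
    (2,4)@(5, 9): e=[9,-6,7] → ·
    (1,5)@(3, 11): e=[15,-10,5] → ·
  covered (2 px):
    · · · · · · ·
    · · · · · · ·
    · · · · · · ·
    · · # · · · ·
    · # · · · · ·
    · · · · · · ·
T1:
  2·area = 10  (B↔C swapped to make it positive)
  edge (2, 10)→(8, 6): d=(6,-4) top-left  bias=+0
  edge (8, 6)→(6, 9): d=(-2,3) right/bottom  bias=-1
  edge (6, 9)→(2, 10): d=(-4,1) right/bottom  bias=-1
    (3,3)@(7, 7): e=[2,1,7] → #
    (4,3)@(9, 7): e=[10,-5,5] → ·
    (2,4)@(5, 9): e=[6,3,1] → #
    (3,4)@(7, 9): e=[14,-3,-1] → ·
    (2,5)@(5, 11): e=[18,-1,-7] → ·
  covered (2 px):
    · · · · · · ·
    · · · · · · ·
    · · · · · · ·
    · · · # · · ·
    · · # · · · ·
    · · · · · · ·
T2:
  2·area = 20  (B↔C swapped to make it positive)
  edge (0, 10)→(4, 8): d=(4,-2) top-left  bias=+0
  edge (4, 8)→(10, 10): d=(6,2) right/bottom  bias=-1
  edge (10, 10)→(0, 10): d=(-10,0) right/bottom  bias=-1
    (0,3)@(1, 7): e=[-10,0,30] → ·  [on edge]
    (1,4)@(3, 9): e=[2,8,10] → #
    (2,4)@(5, 9): e=[6,4,10] → #
    (3,4)@(7, 9): e=[10,0,10] → ·  [on edge]
    (1,5)@(3, 11): e=[10,20,-10] → ·
    (2,5)@(5, 11): e=[14,16,-10] → ·
    (6,5)@(13, 11): e=[30,0,-10] → ·  [on edge]
  covered (2 px):
    · · · · · · ·
    · · · · · · ·
    · · · · · · ·
    · · · · · · ·
    · # # · · · ·
    · · · · · · ·

Z-buffer (winner per pixel, '.' = empty):
  . . . . . . .
  . . . . . . .
  . . . . . . .
  . . 0 1 . . .
  . 2 2 . . . .
  . . . . . . .

Final: -1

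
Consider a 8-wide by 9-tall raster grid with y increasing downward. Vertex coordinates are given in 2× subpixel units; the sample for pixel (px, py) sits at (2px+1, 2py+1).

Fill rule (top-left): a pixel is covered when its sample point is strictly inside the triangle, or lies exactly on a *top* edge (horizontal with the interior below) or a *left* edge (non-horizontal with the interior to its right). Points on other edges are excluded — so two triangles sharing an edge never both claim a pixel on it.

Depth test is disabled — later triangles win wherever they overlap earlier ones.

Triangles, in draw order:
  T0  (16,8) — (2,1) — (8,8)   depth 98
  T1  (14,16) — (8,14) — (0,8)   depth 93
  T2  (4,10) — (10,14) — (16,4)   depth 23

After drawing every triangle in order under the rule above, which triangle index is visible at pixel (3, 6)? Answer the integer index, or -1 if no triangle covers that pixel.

T0:
  2·area = 56  (B↔C swapped to make it positive)
  edge (16, 8)→(8, 8): d=(-8,0) right/bottom  bias=-1
  edge (8, 8)→(2, 1): d=(-6,-7) top-left  bias=+0
  edge (2, 1)→(16, 8): d=(14,7) right/bottom  bias=-1
    (2,1)@(5, 3): e=[40,9,7] → █
    (3,1)@(7, 3): e=[40,23,-7] → ·
    (2,2)@(5, 5): e=[24,-3,35] → ·
    (3,2)@(7, 5): e=[24,11,21] → █
    (4,2)@(9, 5): e=[24,25,7] → █
    (5,2)@(11, 5): e=[24,39,-7] → ·
    (3,3)@(7, 7): e=[8,-1,49] → ·
    (4,3)@(9, 7): e=[8,13,35] → █
    (5,3)@(11, 7): e=[8,27,21] → █
    (6,3)@(13, 7): e=[8,41,7] → █
    (7,3)@(15, 7): e=[8,55,-7] → ·
    (4,4)@(9, 9): e=[-8,1,63] → ·
  covered (6 px):
    · · · · · · · ·
    · · █ · · · · ·
    · · · █ █ · · ·
    · · · · █ █ █ ·
    · · · · · · · ·
    · · · · · · · ·
    · · · · · · · ·
    · · · · · · · ·
    · · · · · · · ·
T1:
  2·area = 20
  edge (14, 16)→(8, 14): d=(-6,-2) top-left  bias=+0
  edge (8, 14)→(0, 8): d=(-8,-6) top-left  bias=+0
  edge (0, 8)→(14, 16): d=(14,8) right/bottom  bias=-1
    (2,5)@(5, 11): e=[12,6,2] → █
    (3,5)@(7, 11): e=[16,18,-14] → ·
    (2,6)@(5, 13): e=[0,-10,30] → ·  [on edge]
    (3,6)@(7, 13): e=[4,2,14] → █
    (4,6)@(9, 13): e=[8,14,-2] → ·
    (3,7)@(7, 15): e=[-8,-14,42] → ·
    (5,7)@(11, 15): e=[0,10,10] → █  [on edge]
    (6,7)@(13, 15): e=[4,22,-6] → ·
    (5,8)@(11, 17): e=[-12,-6,38] → ·
  covered (3 px):
    · · · · · · · ·
    · · · · · · · ·
    · · · · · · · ·
    · · · · · · · ·
    · · · · · · · ·
    · · █ · · · · ·
    · · · █ · · · ·
    · · · · · █ · ·
    · · · · · · · ·
T2:
  2·area = 84  (B↔C swapped to make it positive)
  edge (4, 10)→(16, 4): d=(12,-6) top-left  bias=+0
  edge (16, 4)→(10, 14): d=(-6,10) right/bottom  bias=-1
  edge (10, 14)→(4, 10): d=(-6,-4) top-left  bias=+0
    (7,2)@(15, 5): e=[6,4,74] → █
    (5,3)@(11, 7): e=[6,32,46] → █
    (6,3)@(13, 7): e=[18,12,54] → █
    (7,3)@(15, 7): e=[30,-8,62] → ·
    (3,4)@(7, 9): e=[6,60,18] → █
    (4,4)@(9, 9): e=[18,40,26] → █
    (6,4)@(13, 9): e=[42,0,42] → ·  [on edge]
    (3,5)@(7, 11): e=[30,48,6] → █
    (6,5)@(13, 11): e=[66,-12,30] → ·
    (3,6)@(7, 13): e=[54,36,-6] → ·
    (4,6)@(9, 13): e=[66,16,2] → █
    (5,6)@(11, 13): e=[78,-4,10] → ·
  covered (10 px):
    · · · · · · · ·
    · · · · · · · ·
    · · · · · · · █
    · · · · · █ █ ·
    · · · █ █ █ · ·
    · · · █ █ █ · ·
    · · · · █ · · ·
    · · · · · · · ·
    · · · · · · · ·

Z-buffer (winner per pixel, '.' = empty):
  . . . . . . . .
  . . 0 . . . . .
  . . . 0 0 . . 2
  . . . . 0 2 2 .
  . . . 2 2 2 . .
  . . 1 2 2 2 . .
  . . . 1 2 . . .
  . . . . . 1 . .
  . . . . . . . .

Result: 1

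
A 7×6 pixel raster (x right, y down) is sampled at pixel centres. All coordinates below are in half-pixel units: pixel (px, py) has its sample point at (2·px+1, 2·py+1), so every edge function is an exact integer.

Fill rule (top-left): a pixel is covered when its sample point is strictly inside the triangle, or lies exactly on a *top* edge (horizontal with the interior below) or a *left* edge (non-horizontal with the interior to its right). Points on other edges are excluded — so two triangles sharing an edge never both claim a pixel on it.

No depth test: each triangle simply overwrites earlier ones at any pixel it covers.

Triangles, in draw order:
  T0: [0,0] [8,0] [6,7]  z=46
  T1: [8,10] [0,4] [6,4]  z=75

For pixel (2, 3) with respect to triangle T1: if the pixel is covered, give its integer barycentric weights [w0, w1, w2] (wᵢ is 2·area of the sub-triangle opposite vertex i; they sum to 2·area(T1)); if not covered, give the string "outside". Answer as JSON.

T0:
  2·area = 56
  edge (0, 0)→(8, 0): d=(8,0) top-left  bias=+0
  edge (8, 0)→(6, 7): d=(-2,7) right/bottom  bias=-1
  edge (6, 7)→(0, 0): d=(-6,-7) top-left  bias=+0
    (0,0)@(1, 1): e=[8,47,1] → #
    (1,0)@(3, 1): e=[8,33,15] → #
    (2,0)@(5, 1): e=[8,19,29] → #
    (3,0)@(7, 1): e=[8,5,43] → #
    (4,0)@(9, 1): e=[8,-9,57] → ·
    (0,1)@(1, 3): e=[24,43,-11] → ·
    (1,1)@(3, 3): e=[24,29,3] → #
    (4,1)@(9, 3): e=[24,-13,45] → ·
    (1,2)@(3, 5): e=[40,25,-9] → ·
    (2,2)@(5, 5): e=[40,11,5] → #
    (3,2)@(7, 5): e=[40,-3,19] → ·
    (2,3)@(5, 7): e=[56,7,-7] → ·
  covered (8 px):
    # # # # · · ·
    · # # # · · ·
    · · # · · · ·
    · · · · · · ·
    · · · · · · ·
    · · · · · · ·
T1:
  2·area = 36
  edge (8, 10)→(0, 4): d=(-8,-6) top-left  bias=+0
  edge (0, 4)→(6, 4): d=(6,0) top-left  bias=+0
  edge (6, 4)→(8, 10): d=(2,6) right/bottom  bias=-1
    (2,0)@(5, 1): e=[54,-18,0] → ·  [on edge]
    (1,2)@(3, 5): e=[10,6,20] → #
    (2,2)@(5, 5): e=[22,6,8] → #
    (3,2)@(7, 5): e=[34,6,-4] → ·
    (1,3)@(3, 7): e=[-6,18,24] → ·
    (2,3)@(5, 7): e=[6,18,12] → #
    (3,3)@(7, 7): e=[18,18,0] → ·  [on edge]
    (2,4)@(5, 9): e=[-10,30,16] → ·
    (3,4)@(7, 9): e=[2,30,4] → #
    (4,4)@(9, 9): e=[14,30,-8] → ·
    (3,5)@(7, 11): e=[-14,42,8] → ·
  covered (4 px):
    · · · · · · ·
    · · · · · · ·
    · # # · · · ·
    · · # · · · ·
    · · · # · · ·
    · · · · · · ·

Result: [18,12,6]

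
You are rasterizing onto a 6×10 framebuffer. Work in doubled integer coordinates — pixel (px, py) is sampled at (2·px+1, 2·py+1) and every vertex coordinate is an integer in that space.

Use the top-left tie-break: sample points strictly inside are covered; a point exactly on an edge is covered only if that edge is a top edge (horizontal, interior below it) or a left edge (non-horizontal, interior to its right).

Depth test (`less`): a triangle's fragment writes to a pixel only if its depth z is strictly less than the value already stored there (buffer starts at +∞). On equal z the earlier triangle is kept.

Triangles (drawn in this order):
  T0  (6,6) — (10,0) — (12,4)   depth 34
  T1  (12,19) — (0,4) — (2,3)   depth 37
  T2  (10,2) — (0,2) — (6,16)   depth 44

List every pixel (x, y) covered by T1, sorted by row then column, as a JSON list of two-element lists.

T0:
  2·area = 28
  edge (6, 6)→(10, 0): d=(4,-6) top-left  bias=+0
  edge (10, 0)→(12, 4): d=(2,4) right/bottom  bias=-1
  edge (12, 4)→(6, 6): d=(-6,2) right/bottom  bias=-1
    (4,1)@(9, 3): e=[6,10,12] → X
    (5,1)@(11, 3): e=[18,2,8] → X
    (3,2)@(7, 5): e=[2,22,4] → X
    (4,2)@(9, 5): e=[14,14,0] → .  [on edge]
    (5,2)@(11, 5): e=[26,6,-4] → .
    (1,3)@(3, 7): e=[-14,42,0] → .  [on edge]
    (3,3)@(7, 7): e=[10,26,-8] → .
  covered (3 px):
    . . . . . .
    . . . . X X
    . . . X . .
    . . . . . .
    . . . . . .
    . . . . . .
    . . . . . .
    . . . . . .
    . . . . . .
    . . . . . .
T1:
  2·area = 42
  edge (12, 19)→(0, 4): d=(-12,-15) top-left  bias=+0
  edge (0, 4)→(2, 3): d=(2,-1) top-left  bias=+0
  edge (2, 3)→(12, 19): d=(10,16) right/bottom  bias=-1
    (0,2)@(1, 5): e=[3,3,36] → X
    (1,2)@(3, 5): e=[33,5,4] → X
    (2,2)@(5, 5): e=[63,7,-28] → .
    (0,3)@(1, 7): e=[-21,7,56] → .
    (1,3)@(3, 7): e=[9,9,24] → X
    (2,3)@(5, 7): e=[39,11,-8] → .
    (1,4)@(3, 9): e=[-15,13,44] → .
    (2,4)@(5, 9): e=[15,15,12] → X
    (3,4)@(7, 9): e=[45,17,-20] → .
    (2,5)@(5, 11): e=[-9,19,32] → .
    (3,5)@(7, 11): e=[21,21,0] → .  [on edge]
    (4,7)@(9, 15): e=[3,31,8] → X
  covered (5 px):
    . . . . . .
    . . . . . .
    X X . . . .
    . X . . . .
    . . X . . .
    . . . . . .
    . . . . . .
    . . . . X .
    . . . . . .
    . . . . . .
T2:
  2·area = 140  (B↔C swapped to make it positive)
  edge (10, 2)→(6, 16): d=(-4,14) right/bottom  bias=-1
  edge (6, 16)→(0, 2): d=(-6,-14) top-left  bias=+0
  edge (0, 2)→(10, 2): d=(10,0) top-left  bias=+0
    (0,1)@(1, 3): e=[122,8,10] → X
    (1,1)@(3, 3): e=[94,36,10] → X
    (2,1)@(5, 3): e=[66,64,10] → X
    (3,1)@(7, 3): e=[38,92,10] → X
    (4,1)@(9, 3): e=[10,120,10] → X
    (5,1)@(11, 3): e=[-18,148,10] → .
    (0,2)@(1, 5): e=[114,-4,30] → .
    (1,2)@(3, 5): e=[86,24,30] → X
    (5,2)@(11, 5): e=[-26,136,30] → .
    (1,3)@(3, 7): e=[78,12,50] → X
    (4,3)@(9, 7): e=[-6,96,50] → .
    (1,4)@(3, 9): e=[70,0,70] → X  [on edge]
  covered (18 px):
    . . . . . .
    X X X X X .
    . X X X X .
    . X X X . .
    . X X X . .
    . . X X . .
    . . X . . .
    . . . . . .
    . . . . . .
    . . . . . .

Final: [[0,2],[1,2],[1,3],[2,4],[4,7]]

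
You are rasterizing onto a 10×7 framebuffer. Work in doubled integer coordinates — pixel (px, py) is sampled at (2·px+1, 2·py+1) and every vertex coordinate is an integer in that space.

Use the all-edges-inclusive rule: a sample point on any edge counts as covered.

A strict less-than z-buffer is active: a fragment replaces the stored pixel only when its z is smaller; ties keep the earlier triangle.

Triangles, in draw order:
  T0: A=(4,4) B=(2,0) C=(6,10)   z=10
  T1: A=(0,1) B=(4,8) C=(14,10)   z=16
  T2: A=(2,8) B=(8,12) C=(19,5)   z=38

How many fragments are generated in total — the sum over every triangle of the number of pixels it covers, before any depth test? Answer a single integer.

T0:
  2·area = 4  (B↔C swapped to make it positive)
  edge (4, 4)→(6, 10): d=(2,6) inclusive
  edge (6, 10)→(2, 0): d=(-4,-10) inclusive
  edge (2, 0)→(4, 4): d=(2,4) inclusive
    (1,0)@(3, 1): e=[0,6,-2] → ·  [on edge]
    (2,3)@(5, 7): e=[0,2,2] → #  [on edge]
    (3,3)@(7, 7): e=[-12,22,-6] → ·
    (2,4)@(5, 9): e=[4,-6,6] → ·
    (3,6)@(7, 13): e=[0,-2,6] → ·  [on edge]
  covered (1 px):
    · · · · · · · · · ·
    · · · · · · · · · ·
    · · · · · · · · · ·
    · · # · · · · · · ·
    · · · · · · · · · ·
    · · · · · · · · · ·
    · · · · · · · · · ·
T1:
  2·area = 62  (B↔C swapped to make it positive)
  edge (0, 1)→(14, 10): d=(14,9) inclusive
  edge (14, 10)→(4, 8): d=(-10,-2) inclusive
  edge (4, 8)→(0, 1): d=(-4,-7) inclusive
    (1,1)@(3, 3): e=[1,48,13] → #
    (2,1)@(5, 3): e=[-17,52,27] → ·
    (1,2)@(3, 5): e=[29,28,5] → #
    (2,2)@(5, 5): e=[11,32,19] → #
    (3,2)@(7, 5): e=[-7,36,33] → ·
    (1,3)@(3, 7): e=[57,8,-3] → ·
    (2,3)@(5, 7): e=[39,12,11] → #
    (3,3)@(7, 7): e=[21,16,25] → #
    (4,3)@(9, 7): e=[3,20,39] → #
    (5,3)@(11, 7): e=[-15,24,53] → ·
    (2,4)@(5, 9): e=[67,-8,3] → ·
    (3,4)@(7, 9): e=[49,-4,17] → ·
    (4,4)@(9, 9): e=[31,0,31] → #  [on edge]
    (9,5)@(19, 11): e=[-31,0,93] → ·  [on edge]
  covered (8 px):
    · · · · · · · · · ·
    · # · · · · · · · ·
    · # # · · · · · · ·
    · · # # # · · · · ·
    · · · · # # · · · ·
    · · · · · · · · · ·
    · · · · · · · · · ·
T2:
  2·area = 86  (B↔C swapped to make it positive)
  edge (2, 8)→(19, 5): d=(17,-3) inclusive
  edge (19, 5)→(8, 12): d=(-11,7) inclusive
  edge (8, 12)→(2, 8): d=(-6,-4) inclusive
    (9,2)@(19, 5): e=[0,0,86] → #  [on edge]
    (4,3)@(9, 7): e=[4,48,34] → #
    (5,3)@(11, 7): e=[10,34,42] → #
    (6,3)@(13, 7): e=[16,20,50] → #
    (7,3)@(15, 7): e=[22,6,58] → #
    (8,3)@(17, 7): e=[28,-8,66] → ·
    (9,3)@(19, 7): e=[34,-22,74] → ·
    (2,4)@(5, 9): e=[26,54,6] → #
    (3,4)@(7, 9): e=[32,40,14] → #
    (6,4)@(13, 9): e=[50,-2,38] → ·
    (7,4)@(15, 9): e=[56,-16,46] → ·
    (2,5)@(5, 11): e=[60,32,-6] → ·
  covered (11 px):
    · · · · · · · · · ·
    · · · · · · · · · ·
    · · · · · · · · · #
    · · · · # # # # · ·
    · · # # # # · · · ·
    · · · # # · · · · ·
    · · · · · · · · · ·

Result: 20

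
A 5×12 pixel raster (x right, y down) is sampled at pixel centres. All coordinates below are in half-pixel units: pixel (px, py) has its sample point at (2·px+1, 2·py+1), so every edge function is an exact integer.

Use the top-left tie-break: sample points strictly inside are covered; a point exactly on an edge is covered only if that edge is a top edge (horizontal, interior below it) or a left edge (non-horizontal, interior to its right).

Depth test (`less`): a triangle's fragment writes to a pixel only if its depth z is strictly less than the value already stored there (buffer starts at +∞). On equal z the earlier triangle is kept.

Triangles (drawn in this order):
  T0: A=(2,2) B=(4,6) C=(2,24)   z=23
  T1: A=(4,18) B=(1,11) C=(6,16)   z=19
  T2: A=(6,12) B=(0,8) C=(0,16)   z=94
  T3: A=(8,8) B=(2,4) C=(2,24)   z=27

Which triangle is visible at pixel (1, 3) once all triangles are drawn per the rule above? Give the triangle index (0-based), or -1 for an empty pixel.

T0:
  2·area = 44
  edge (2, 2)→(4, 6): d=(2,4) right/bottom  bias=-1
  edge (4, 6)→(2, 24): d=(-2,18) right/bottom  bias=-1
  edge (2, 24)→(2, 2): d=(0,-22) top-left  bias=+0
    (1,2)@(3, 5): e=[2,20,22] → #
    (2,2)@(5, 5): e=[-6,-16,66] → ·
    (1,3)@(3, 7): e=[6,16,22] → #
    (2,3)@(5, 7): e=[-2,-20,66] → ·
    (1,4)@(3, 9): e=[10,12,22] → #
    (2,4)@(5, 9): e=[2,-24,66] → ·
    (1,5)@(3, 11): e=[14,8,22] → #
    (2,5)@(5, 11): e=[6,-28,66] → ·
    (1,6)@(3, 13): e=[18,4,22] → #
    (2,6)@(5, 13): e=[10,-32,66] → ·
    (1,7)@(3, 15): e=[22,0,22] → ·  [on edge]
  covered (5 px):
    · · · · ·
    · · · · ·
    · # · · ·
    · # · · ·
    · # · · ·
    · # · · ·
    · # · · ·
    · · · · ·
    · · · · ·
    · · · · ·
    · · · · ·
    · · · · ·
T1:
  2·area = 20
  edge (4, 18)→(1, 11): d=(-3,-7) top-left  bias=+0
  edge (1, 11)→(6, 16): d=(5,5) right/bottom  bias=-1
  edge (6, 16)→(4, 18): d=(-2,2) right/bottom  bias=-1
    (0,5)@(1, 11): e=[0,0,20] → ·  [on edge]
    (1,6)@(3, 13): e=[8,0,12] → ·  [on edge]
    (4,6)@(9, 13): e=[50,-30,0] → ·  [on edge]
    (1,7)@(3, 15): e=[2,10,8] → #
    (2,7)@(5, 15): e=[16,0,4] → ·  [on edge]
    (3,7)@(7, 15): e=[30,-10,0] → ·  [on edge]
    (1,8)@(3, 17): e=[-4,20,4] → ·
    (2,8)@(5, 17): e=[10,10,0] → ·  [on edge]
    (3,8)@(7, 17): e=[24,0,-4] → ·  [on edge]
    (1,9)@(3, 19): e=[-10,30,0] → ·  [on edge]
    (4,9)@(9, 19): e=[32,0,-12] → ·  [on edge]
    (0,10)@(1, 21): e=[-30,50,0] → ·  [on edge]
  covered (1 px):
    · · · · ·
    · · · · ·
    · · · · ·
    · · · · ·
    · · · · ·
    · · · · ·
    · · · · ·
    · # · · ·
    · · · · ·
    · · · · ·
    · · · · ·
    · · · · ·
T2:
  2·area = 48  (B↔C swapped to make it positive)
  edge (6, 12)→(0, 16): d=(-6,4) right/bottom  bias=-1
  edge (0, 16)→(0, 8): d=(0,-8) top-left  bias=+0
  edge (0, 8)→(6, 12): d=(6,4) right/bottom  bias=-1
    (0,4)@(1, 9): e=[38,8,2] → #
    (1,4)@(3, 9): e=[30,24,-6] → ·
    (0,5)@(1, 11): e=[26,8,14] → #
    (1,5)@(3, 11): e=[18,24,6] → #
    (2,5)@(5, 11): e=[10,40,-2] → ·
    (0,6)@(1, 13): e=[14,8,26] → #
    (2,6)@(5, 13): e=[-2,40,10] → ·
    (0,7)@(1, 15): e=[2,8,38] → #
    (1,7)@(3, 15): e=[-6,24,30] → ·
    (0,8)@(1, 17): e=[-10,8,50] → ·
  covered (6 px):
    · · · · ·
    · · · · ·
    · · · · ·
    · · · · ·
    # · · · ·
    # # · · ·
    # # · · ·
    # · · · ·
    · · · · ·
    · · · · ·
    · · · · ·
    · · · · ·
T3:
  2·area = 120  (B↔C swapped to make it positive)
  edge (8, 8)→(2, 24): d=(-6,16) right/bottom  bias=-1
  edge (2, 24)→(2, 4): d=(0,-20) top-left  bias=+0
  edge (2, 4)→(8, 8): d=(6,4) right/bottom  bias=-1
    (1,2)@(3, 5): e=[98,20,2] → #
    (2,2)@(5, 5): e=[66,60,-6] → ·
    (1,3)@(3, 7): e=[86,20,14] → #
    (2,3)@(5, 7): e=[54,60,6] → #
    (3,3)@(7, 7): e=[22,100,-2] → ·
    (1,4)@(3, 9): e=[74,20,26] → #
    (3,4)@(7, 9): e=[10,100,10] → #
    (4,4)@(9, 9): e=[-22,140,2] → ·
    (1,5)@(3, 11): e=[62,20,38] → #
    (3,5)@(7, 11): e=[-2,100,22] → ·
    (1,6)@(3, 13): e=[50,20,50] → #
    (3,6)@(7, 13): e=[-14,100,34] → ·
  covered (15 px):
    · · · · ·
    · · · · ·
    · # · · ·
    · # # · ·
    · # # # ·
    · # # · ·
    · # # · ·
    · # # · ·
    · # · · ·
    · # · · ·
    · # · · ·
    · · · · ·

Z-buffer (winner per pixel, '.' = empty):
  . . . . .
  . . . . .
  . 0 . . .
  . 0 3 . .
  2 0 3 3 .
  2 0 3 . .
  2 0 3 . .
  2 1 3 . .
  . 3 . . .
  . 3 . . .
  . 3 . . .
  . . . . .

Final: 0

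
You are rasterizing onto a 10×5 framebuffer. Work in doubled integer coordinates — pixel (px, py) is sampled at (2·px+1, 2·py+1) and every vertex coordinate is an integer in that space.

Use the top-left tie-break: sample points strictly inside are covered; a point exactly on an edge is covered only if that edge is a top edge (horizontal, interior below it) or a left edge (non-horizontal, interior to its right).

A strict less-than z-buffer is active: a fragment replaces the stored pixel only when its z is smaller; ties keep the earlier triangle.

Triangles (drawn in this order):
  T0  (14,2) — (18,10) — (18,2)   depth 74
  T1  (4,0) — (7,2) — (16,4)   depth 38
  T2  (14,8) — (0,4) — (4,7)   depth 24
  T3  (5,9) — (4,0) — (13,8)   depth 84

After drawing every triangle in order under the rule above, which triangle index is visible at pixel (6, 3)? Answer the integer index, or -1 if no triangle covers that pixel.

T0:
  2·area = 32  (B↔C swapped to make it positive)
  edge (14, 2)→(18, 2): d=(4,0) top-left  bias=+0
  edge (18, 2)→(18, 10): d=(0,8) right/bottom  bias=-1
  edge (18, 10)→(14, 2): d=(-4,-8) top-left  bias=+0
    (7,1)@(15, 3): e=[4,24,4] → █
    (8,1)@(17, 3): e=[4,8,20] → █
    (9,1)@(19, 3): e=[4,-8,36] → ·
    (7,2)@(15, 5): e=[12,24,-4] → ·
    (8,2)@(17, 5): e=[12,8,12] → █
    (9,2)@(19, 5): e=[12,-8,28] → ·
    (8,3)@(17, 7): e=[20,8,4] → █
    (9,3)@(19, 7): e=[20,-8,20] → ·
    (8,4)@(17, 9): e=[28,8,-4] → ·
  covered (4 px):
    · · · · · · · · · ·
    · · · · · · · █ █ ·
    · · · · · · · · █ ·
    · · · · · · · · █ ·
    · · · · · · · · · ·
T1:
  2·area = 12  (B↔C swapped to make it positive)
  edge (4, 0)→(16, 4): d=(12,4) right/bottom  bias=-1
  edge (16, 4)→(7, 2): d=(-9,-2) top-left  bias=+0
  edge (7, 2)→(4, 0): d=(-3,-2) top-left  bias=+0
    (3,0)@(7, 1): e=[0,9,3] → ·  [on edge]
    (6,1)@(13, 3): e=[0,3,9] → ·  [on edge]
    (9,2)@(19, 5): e=[0,-3,15] → ·  [on edge]
  covered (0 px):
    · · · · · · · · · ·
    · · · · · · · · · ·
    · · · · · · · · · ·
    · · · · · · · · · ·
    · · · · · · · · · ·
T2:
  2·area = 26  (B↔C swapped to make it positive)
  edge (14, 8)→(4, 7): d=(-10,-1) top-left  bias=+0
  edge (4, 7)→(0, 4): d=(-4,-3) top-left  bias=+0
  edge (0, 4)→(14, 8): d=(14,4) right/bottom  bias=-1
    (1,2)@(3, 5): e=[19,5,2] → █
    (2,2)@(5, 5): e=[21,11,-6] → ·
    (1,3)@(3, 7): e=[-1,-3,30] → ·
    (2,3)@(5, 7): e=[1,3,22] → █
    (3,3)@(7, 7): e=[3,9,14] → █
    (4,3)@(9, 7): e=[5,15,6] → █
    (5,3)@(11, 7): e=[7,21,-2] → ·
    (2,4)@(5, 9): e=[-19,-5,50] → ·
    (3,4)@(7, 9): e=[-17,1,42] → ·
    (4,4)@(9, 9): e=[-15,7,34] → ·
  covered (4 px):
    · · · · · · · · · ·
    · · · · · · · · · ·
    · █ · · · · · · · ·
    · · █ █ █ · · · · ·
    · · · · · · · · · ·
T3:
  2·area = 73
  edge (5, 9)→(4, 0): d=(-1,-9) top-left  bias=+0
  edge (4, 0)→(13, 8): d=(9,8) right/bottom  bias=-1
  edge (13, 8)→(5, 9): d=(-8,1) right/bottom  bias=-1
    (2,0)@(5, 1): e=[8,1,64] → █
    (3,0)@(7, 1): e=[26,-15,62] → ·
    (2,1)@(5, 3): e=[6,19,48] → █
    (3,1)@(7, 3): e=[24,3,46] → █
    (4,1)@(9, 3): e=[42,-13,44] → ·
    (2,2)@(5, 5): e=[4,37,32] → █
    (4,2)@(9, 5): e=[40,5,28] → █
    (5,2)@(11, 5): e=[58,-11,26] → ·
    (2,3)@(5, 7): e=[2,55,16] → █
    (5,3)@(11, 7): e=[56,7,10] → █
    (6,3)@(13, 7): e=[74,-9,8] → ·
    (2,4)@(5, 9): e=[0,73,0] → ·  [on edge]
  covered (10 px):
    · · █ · · · · · · ·
    · · █ █ · · · · · ·
    · · █ █ █ · · · · ·
    · · █ █ █ █ · · · ·
    · · · · · · · · · ·

Z-buffer (winner per pixel, '.' = empty):
  . . 3 . . . . . . .
  . . 3 3 . . . 0 0 .
  . 2 3 3 3 . . . 0 .
  . . 2 2 2 3 . . 0 .
  . . . . . . . . . .

Final: -1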